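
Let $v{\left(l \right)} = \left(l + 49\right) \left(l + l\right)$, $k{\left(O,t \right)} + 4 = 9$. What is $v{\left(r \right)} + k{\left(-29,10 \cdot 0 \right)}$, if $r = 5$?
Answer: $545$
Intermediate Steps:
$k{\left(O,t \right)} = 5$ ($k{\left(O,t \right)} = -4 + 9 = 5$)
$v{\left(l \right)} = 2 l \left(49 + l\right)$ ($v{\left(l \right)} = \left(49 + l\right) 2 l = 2 l \left(49 + l\right)$)
$v{\left(r \right)} + k{\left(-29,10 \cdot 0 \right)} = 2 \cdot 5 \left(49 + 5\right) + 5 = 2 \cdot 5 \cdot 54 + 5 = 540 + 5 = 545$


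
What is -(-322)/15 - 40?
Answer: -278/15 ≈ -18.533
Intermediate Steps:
-(-322)/15 - 40 = -14*(-23/15) - 40 = 322/15 - 40 = -278/15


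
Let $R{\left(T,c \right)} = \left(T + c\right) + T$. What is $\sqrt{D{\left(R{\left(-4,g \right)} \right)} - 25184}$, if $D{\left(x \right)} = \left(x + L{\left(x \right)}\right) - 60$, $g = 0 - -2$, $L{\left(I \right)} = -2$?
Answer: $2 i \sqrt{6313} \approx 158.91 i$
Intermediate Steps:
$g = 2$ ($g = 0 + 2 = 2$)
$R{\left(T,c \right)} = c + 2 T$
$D{\left(x \right)} = -62 + x$ ($D{\left(x \right)} = \left(x - 2\right) - 60 = \left(-2 + x\right) - 60 = -62 + x$)
$\sqrt{D{\left(R{\left(-4,g \right)} \right)} - 25184} = \sqrt{\left(-62 + \left(2 + 2 \left(-4\right)\right)\right) - 25184} = \sqrt{\left(-62 + \left(2 - 8\right)\right) - 25184} = \sqrt{\left(-62 - 6\right) - 25184} = \sqrt{-68 - 25184} = \sqrt{-25252} = 2 i \sqrt{6313}$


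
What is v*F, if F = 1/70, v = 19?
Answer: 19/70 ≈ 0.27143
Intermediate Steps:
F = 1/70 ≈ 0.014286
v*F = 19*(1/70) = 19/70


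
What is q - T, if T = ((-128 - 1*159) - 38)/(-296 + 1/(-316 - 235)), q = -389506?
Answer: -63527439157/163097 ≈ -3.8951e+5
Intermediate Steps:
T = 179075/163097 (T = ((-128 - 159) - 38)/(-296 + 1/(-551)) = (-287 - 38)/(-296 - 1/551) = -325/(-163097/551) = -551/163097*(-325) = 179075/163097 ≈ 1.0980)
q - T = -389506 - 1*179075/163097 = -389506 - 179075/163097 = -63527439157/163097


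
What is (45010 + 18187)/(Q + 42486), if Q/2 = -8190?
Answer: 63197/26106 ≈ 2.4208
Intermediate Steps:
Q = -16380 (Q = 2*(-8190) = -16380)
(45010 + 18187)/(Q + 42486) = (45010 + 18187)/(-16380 + 42486) = 63197/26106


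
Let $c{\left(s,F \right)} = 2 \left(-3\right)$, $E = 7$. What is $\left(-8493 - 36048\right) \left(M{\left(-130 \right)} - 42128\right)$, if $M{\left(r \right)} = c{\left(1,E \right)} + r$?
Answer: $1882480824$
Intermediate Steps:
$c{\left(s,F \right)} = -6$
$M{\left(r \right)} = -6 + r$
$\left(-8493 - 36048\right) \left(M{\left(-130 \right)} - 42128\right) = \left(-8493 - 36048\right) \left(\left(-6 - 130\right) - 42128\right) = - 44541 \left(-136 - 42128\right) = \left(-44541\right) \left(-42264\right) = 1882480824$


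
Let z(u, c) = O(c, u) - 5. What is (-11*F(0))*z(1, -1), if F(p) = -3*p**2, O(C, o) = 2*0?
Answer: 0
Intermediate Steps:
O(C, o) = 0
z(u, c) = -5 (z(u, c) = 0 - 5 = -5)
(-11*F(0))*z(1, -1) = -(-33)*0**2*(-5) = -(-33)*0*(-5) = -11*0*(-5) = 0*(-5) = 0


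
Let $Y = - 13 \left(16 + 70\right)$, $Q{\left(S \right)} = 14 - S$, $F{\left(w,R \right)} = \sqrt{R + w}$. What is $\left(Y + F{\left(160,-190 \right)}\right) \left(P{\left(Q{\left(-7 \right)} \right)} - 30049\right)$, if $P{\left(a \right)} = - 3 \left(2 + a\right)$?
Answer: $33671924 - 30118 i \sqrt{30} \approx 3.3672 \cdot 10^{7} - 1.6496 \cdot 10^{5} i$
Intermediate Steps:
$P{\left(a \right)} = -6 - 3 a$
$Y = -1118$ ($Y = \left(-13\right) 86 = -1118$)
$\left(Y + F{\left(160,-190 \right)}\right) \left(P{\left(Q{\left(-7 \right)} \right)} - 30049\right) = \left(-1118 + \sqrt{-190 + 160}\right) \left(\left(-6 - 3 \left(14 - -7\right)\right) - 30049\right) = \left(-1118 + \sqrt{-30}\right) \left(\left(-6 - 3 \left(14 + 7\right)\right) - 30049\right) = \left(-1118 + i \sqrt{30}\right) \left(\left(-6 - 63\right) - 30049\right) = \left(-1118 + i \sqrt{30}\right) \left(-69 - 30049\right) = \left(-1118 + i \sqrt{30}\right) \left(-30118\right) = 33671924 - 30118 i \sqrt{30}$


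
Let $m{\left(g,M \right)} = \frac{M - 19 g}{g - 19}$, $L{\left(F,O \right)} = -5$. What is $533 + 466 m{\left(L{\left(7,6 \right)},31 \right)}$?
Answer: $- \frac{3827}{2} \approx -1913.5$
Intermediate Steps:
$m{\left(g,M \right)} = \frac{M - 19 g}{-19 + g}$
$533 + 466 m{\left(L{\left(7,6 \right)},31 \right)} = 533 + 466 \frac{31 - -95}{-19 - 5} = 533 + 466 \frac{31 + 95}{-24} = 533 + 466 \left(\left(- \frac{1}{24}\right) 126\right) = 533 + 466 \left(- \frac{21}{4}\right) = 533 - \frac{4893}{2} = - \frac{3827}{2}$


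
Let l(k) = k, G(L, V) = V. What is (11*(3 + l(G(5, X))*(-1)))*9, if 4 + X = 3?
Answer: 396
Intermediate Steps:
X = -1 (X = -4 + 3 = -1)
(11*(3 + l(G(5, X))*(-1)))*9 = (11*(3 - 1*(-1)))*9 = (11*(3 + 1))*9 = (11*4)*9 = 44*9 = 396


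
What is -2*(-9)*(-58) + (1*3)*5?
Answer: -1029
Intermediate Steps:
-2*(-9)*(-58) + (1*3)*5 = 18*(-58) + 3*5 = -1044 + 15 = -1029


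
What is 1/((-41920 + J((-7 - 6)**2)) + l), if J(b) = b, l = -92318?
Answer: -1/134069 ≈ -7.4588e-6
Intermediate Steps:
1/((-41920 + J((-7 - 6)**2)) + l) = 1/((-41920 + (-7 - 6)**2) - 92318) = 1/((-41920 + (-13)**2) - 92318) = 1/((-41920 + 169) - 92318) = 1/(-41751 - 92318) = 1/(-134069) = -1/134069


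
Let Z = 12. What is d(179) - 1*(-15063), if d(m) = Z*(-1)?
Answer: 15051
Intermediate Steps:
d(m) = -12 (d(m) = 12*(-1) = -12)
d(179) - 1*(-15063) = -12 - 1*(-15063) = -12 + 15063 = 15051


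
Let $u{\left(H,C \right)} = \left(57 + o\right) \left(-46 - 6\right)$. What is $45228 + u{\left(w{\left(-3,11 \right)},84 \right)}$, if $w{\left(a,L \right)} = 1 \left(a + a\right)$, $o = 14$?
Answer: $41536$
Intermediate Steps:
$w{\left(a,L \right)} = 2 a$ ($w{\left(a,L \right)} = 1 \cdot 2 a = 2 a$)
$u{\left(H,C \right)} = -3692$ ($u{\left(H,C \right)} = \left(57 + 14\right) \left(-46 - 6\right) = 71 \left(-52\right) = -3692$)
$45228 + u{\left(w{\left(-3,11 \right)},84 \right)} = 45228 - 3692 = 41536$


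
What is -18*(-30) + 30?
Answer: 570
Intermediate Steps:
-18*(-30) + 30 = 540 + 30 = 570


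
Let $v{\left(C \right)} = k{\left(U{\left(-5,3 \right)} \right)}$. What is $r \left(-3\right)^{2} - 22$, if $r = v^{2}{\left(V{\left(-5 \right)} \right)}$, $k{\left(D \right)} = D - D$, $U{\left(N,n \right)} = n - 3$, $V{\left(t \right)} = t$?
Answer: $-22$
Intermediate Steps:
$U{\left(N,n \right)} = -3 + n$
$k{\left(D \right)} = 0$
$v{\left(C \right)} = 0$
$r = 0$ ($r = 0^{2} = 0$)
$r \left(-3\right)^{2} - 22 = 0 \left(-3\right)^{2} - 22 = 0 \cdot 9 - 22 = 0 - 22 = -22$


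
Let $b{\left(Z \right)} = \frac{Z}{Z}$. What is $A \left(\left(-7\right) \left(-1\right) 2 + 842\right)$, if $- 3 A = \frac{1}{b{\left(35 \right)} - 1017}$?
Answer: $\frac{107}{381} \approx 0.28084$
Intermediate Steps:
$b{\left(Z \right)} = 1$
$A = \frac{1}{3048}$ ($A = - \frac{1}{3 \left(1 - 1017\right)} = - \frac{1}{3 \left(-1016\right)} = \left(- \frac{1}{3}\right) \left(- \frac{1}{1016}\right) = \frac{1}{3048} \approx 0.00032808$)
$A \left(\left(-7\right) \left(-1\right) 2 + 842\right) = \frac{\left(-7\right) \left(-1\right) 2 + 842}{3048} = \frac{7 \cdot 2 + 842}{3048} = \frac{14 + 842}{3048} = \frac{1}{3048} \cdot 856 = \frac{107}{381}$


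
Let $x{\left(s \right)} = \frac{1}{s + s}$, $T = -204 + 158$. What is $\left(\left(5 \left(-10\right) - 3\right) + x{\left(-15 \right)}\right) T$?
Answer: $\frac{36593}{15} \approx 2439.5$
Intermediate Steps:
$T = -46$
$x{\left(s \right)} = \frac{1}{2 s}$
$\left(\left(5 \left(-10\right) - 3\right) + x{\left(-15 \right)}\right) T = \left(\left(5 \left(-10\right) - 3\right) + \frac{1}{2 \left(-15\right)}\right) \left(-46\right) = \left(\left(-50 - 3\right) + \frac{1}{2} \left(- \frac{1}{15}\right)\right) \left(-46\right) = \left(-53 - \frac{1}{30}\right) \left(-46\right) = \left(- \frac{1591}{30}\right) \left(-46\right) = \frac{36593}{15}$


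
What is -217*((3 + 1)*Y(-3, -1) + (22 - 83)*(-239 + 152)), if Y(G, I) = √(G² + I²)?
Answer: -1151619 - 868*√10 ≈ -1.1544e+6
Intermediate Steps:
-217*((3 + 1)*Y(-3, -1) + (22 - 83)*(-239 + 152)) = -217*((3 + 1)*√((-3)² + (-1)²) + (22 - 83)*(-239 + 152)) = -217*(4*√(9 + 1) - 61*(-87)) = -217*(4*√10 + 5307) = -217*(5307 + 4*√10) = -1151619 - 868*√10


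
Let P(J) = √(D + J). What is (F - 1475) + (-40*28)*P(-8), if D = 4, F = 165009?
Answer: 163534 - 2240*I ≈ 1.6353e+5 - 2240.0*I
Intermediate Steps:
P(J) = √(4 + J)
(F - 1475) + (-40*28)*P(-8) = (165009 - 1475) + (-40*28)*√(4 - 8) = 163534 - 2240*I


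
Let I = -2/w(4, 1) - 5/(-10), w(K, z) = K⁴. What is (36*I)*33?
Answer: 18711/32 ≈ 584.72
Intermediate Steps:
I = 63/128 (I = -2/(4⁴) - 5/(-10) = -2/256 - 5*(-⅒) = -2*1/256 + ½ = -1/128 + ½ = 63/128 ≈ 0.49219)
(36*I)*33 = (36*(63/128))*33 = (567/32)*33 = 18711/32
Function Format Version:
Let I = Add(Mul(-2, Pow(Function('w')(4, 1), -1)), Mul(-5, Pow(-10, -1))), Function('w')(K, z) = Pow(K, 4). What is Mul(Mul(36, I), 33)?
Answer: Rational(18711, 32) ≈ 584.72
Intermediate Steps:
I = Rational(63, 128) (I = Add(Mul(-2, Pow(Pow(4, 4), -1)), Mul(-5, Pow(-10, -1))) = Add(Mul(-2, Pow(256, -1)), Mul(-5, Rational(-1, 10))) = Add(Mul(-2, Rational(1, 256)), Rational(1, 2)) = Add(Rational(-1, 128), Rational(1, 2)) = Rational(63, 128) ≈ 0.49219)
Mul(Mul(36, I), 33) = Mul(Mul(36, Rational(63, 128)), 33) = Mul(Rational(567, 32), 33) = Rational(18711, 32)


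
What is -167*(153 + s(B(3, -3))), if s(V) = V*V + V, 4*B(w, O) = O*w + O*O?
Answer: -25551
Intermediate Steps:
B(w, O) = O**2/4 + O*w/4 (B(w, O) = (O*w + O*O)/4 = (O*w + O**2)/4 = (O**2 + O*w)/4 = O**2/4 + O*w/4)
s(V) = V + V**2 (s(V) = V**2 + V = V + V**2)
-167*(153 + s(B(3, -3))) = -167*(153 + ((1/4)*(-3)*(-3 + 3))*(1 + (1/4)*(-3)*(-3 + 3))) = -167*(153 + ((1/4)*(-3)*0)*(1 + (1/4)*(-3)*0)) = -167*(153 + 0*(1 + 0)) = -167*(153 + 0*1) = -167*(153 + 0) = -167*153 = -25551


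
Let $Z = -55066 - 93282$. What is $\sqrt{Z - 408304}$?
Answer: $2 i \sqrt{139163} \approx 746.09 i$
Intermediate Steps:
$Z = -148348$ ($Z = -55066 - 93282 = -148348$)
$\sqrt{Z - 408304} = \sqrt{-148348 - 408304} = \sqrt{-556652} = 2 i \sqrt{139163}$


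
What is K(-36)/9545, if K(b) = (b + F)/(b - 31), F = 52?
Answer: -16/639515 ≈ -2.5019e-5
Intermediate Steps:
K(b) = (52 + b)/(-31 + b) (K(b) = (b + 52)/(b - 31) = (52 + b)/(-31 + b))
K(-36)/9545 = ((52 - 36)/(-31 - 36))/9545 = (16/(-67))*(1/9545) = -1/67*16*(1/9545) = -16/67*1/9545 = -16/639515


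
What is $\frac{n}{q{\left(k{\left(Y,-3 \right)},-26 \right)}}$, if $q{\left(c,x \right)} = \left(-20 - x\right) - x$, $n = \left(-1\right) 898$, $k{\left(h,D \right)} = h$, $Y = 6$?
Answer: $- \frac{449}{16} \approx -28.063$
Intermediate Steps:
$n = -898$
$q{\left(c,x \right)} = -20 - 2 x$
$\frac{n}{q{\left(k{\left(Y,-3 \right)},-26 \right)}} = - \frac{898}{-20 - -52} = - \frac{898}{-20 + 52} = - \frac{898}{32} = \left(-898\right) \frac{1}{32} = - \frac{449}{16}$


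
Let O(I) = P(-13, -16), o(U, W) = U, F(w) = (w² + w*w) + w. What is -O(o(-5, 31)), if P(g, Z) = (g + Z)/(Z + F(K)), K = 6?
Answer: 29/62 ≈ 0.46774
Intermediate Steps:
F(w) = w + 2*w² (F(w) = (w² + w²) + w = 2*w² + w = w + 2*w²)
P(g, Z) = (Z + g)/(78 + Z) (P(g, Z) = (g + Z)/(Z + 6*(1 + 2*6)) = (Z + g)/(Z + 6*(1 + 12)) = (Z + g)/(Z + 6*13) = (Z + g)/(Z + 78) = (Z + g)/(78 + Z))
O(I) = -29/62 (O(I) = (-16 - 13)/(78 - 16) = -29/62)
-O(o(-5, 31)) = -1*(-29/62) = 29/62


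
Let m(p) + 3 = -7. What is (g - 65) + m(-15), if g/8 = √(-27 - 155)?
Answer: -75 + 8*I*√182 ≈ -75.0 + 107.93*I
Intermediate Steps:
m(p) = -10 (m(p) = -3 - 7 = -10)
g = 8*I*√182 (g = 8*√(-27 - 155) = 8*√(-182) = 8*(I*√182) = 8*I*√182 ≈ 107.93*I)
(g - 65) + m(-15) = (8*I*√182 - 65) - 10 = (-65 + 8*I*√182) - 10 = -75 + 8*I*√182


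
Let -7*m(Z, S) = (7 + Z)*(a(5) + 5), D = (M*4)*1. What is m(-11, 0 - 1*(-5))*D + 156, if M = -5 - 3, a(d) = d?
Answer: -188/7 ≈ -26.857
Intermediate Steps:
M = -8
D = -32 (D = -8*4*1 = -32*1 = -32)
m(Z, S) = -10 - 10*Z/7 (m(Z, S) = -(7 + Z)*(5 + 5)/7 = -(7 + Z)*10/7 = -(70 + 10*Z)/7 = -10 - 10*Z/7)
m(-11, 0 - 1*(-5))*D + 156 = (-10 - 10/7*(-11))*(-32) + 156 = (-10 + 110/7)*(-32) + 156 = (40/7)*(-32) + 156 = -1280/7 + 156 = -188/7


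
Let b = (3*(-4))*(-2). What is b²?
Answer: 576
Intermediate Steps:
b = 24 (b = -12*(-2) = 24)
b² = 24² = 576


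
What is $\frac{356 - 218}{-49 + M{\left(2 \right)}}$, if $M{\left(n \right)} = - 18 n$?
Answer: $- \frac{138}{85} \approx -1.6235$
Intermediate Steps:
$\frac{356 - 218}{-49 + M{\left(2 \right)}} = \frac{356 - 218}{-49 - 36} = \frac{138}{-49 - 36} = \frac{138}{-85} = 138 \left(- \frac{1}{85}\right) = - \frac{138}{85}$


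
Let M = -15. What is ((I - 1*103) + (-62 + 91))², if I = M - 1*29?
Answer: 13924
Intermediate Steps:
I = -44 (I = -15 - 1*29 = -15 - 29 = -44)
((I - 1*103) + (-62 + 91))² = ((-44 - 1*103) + (-62 + 91))² = ((-44 - 103) + 29)² = (-147 + 29)² = (-118)² = 13924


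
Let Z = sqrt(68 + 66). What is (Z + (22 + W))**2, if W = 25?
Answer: (47 + sqrt(134))**2 ≈ 3431.1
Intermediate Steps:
Z = sqrt(134) ≈ 11.576
(Z + (22 + W))**2 = (sqrt(134) + (22 + 25))**2 = (sqrt(134) + 47)**2 = (47 + sqrt(134))**2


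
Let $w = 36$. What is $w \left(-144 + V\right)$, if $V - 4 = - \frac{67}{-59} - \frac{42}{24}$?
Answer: $- \frac{298665}{59} \approx -5062.1$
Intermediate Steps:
$V = \frac{799}{236}$ ($V = 4 - \left(- \frac{67}{59} + \frac{7}{4}\right) = 4 - \frac{145}{236} = \frac{799}{236} \approx 3.3856$)
$w \left(-144 + V\right) = 36 \left(-144 + \frac{799}{236}\right) = 36 \left(- \frac{33185}{236}\right) = - \frac{298665}{59}$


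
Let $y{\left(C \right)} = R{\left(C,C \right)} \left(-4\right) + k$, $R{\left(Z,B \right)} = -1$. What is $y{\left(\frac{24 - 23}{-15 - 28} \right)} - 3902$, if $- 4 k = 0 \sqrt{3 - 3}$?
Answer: $-3898$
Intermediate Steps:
$k = 0$ ($k = - \frac{0 \sqrt{3 - 3}}{4} = - \frac{0 \sqrt{0}}{4} = - \frac{0 \cdot 0}{4} = \left(- \frac{1}{4}\right) 0 = 0$)
$y{\left(C \right)} = 4$ ($y{\left(C \right)} = \left(-1\right) \left(-4\right) + 0 = 4 + 0 = 4$)
$y{\left(\frac{24 - 23}{-15 - 28} \right)} - 3902 = 4 - 3902 = -3898$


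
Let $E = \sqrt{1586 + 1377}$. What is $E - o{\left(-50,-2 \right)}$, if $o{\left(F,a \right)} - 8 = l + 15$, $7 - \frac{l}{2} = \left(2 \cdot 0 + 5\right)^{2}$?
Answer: $13 + \sqrt{2963} \approx 67.433$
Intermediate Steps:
$l = -36$ ($l = 14 - 2 \left(2 \cdot 0 + 5\right)^{2} = 14 - 2 \left(0 + 5\right)^{2} = 14 - 2 \cdot 5^{2} = 14 - 50 = -36$)
$o{\left(F,a \right)} = -13$ ($o{\left(F,a \right)} = 8 + \left(-36 + 15\right) = 8 - 21 = -13$)
$E = \sqrt{2963} \approx 54.433$
$E - o{\left(-50,-2 \right)} = \sqrt{2963} - -13 = \sqrt{2963} + 13 = 13 + \sqrt{2963}$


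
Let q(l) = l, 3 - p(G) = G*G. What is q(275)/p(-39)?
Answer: -25/138 ≈ -0.18116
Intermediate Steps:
p(G) = 3 - G² (p(G) = 3 - G*G = 3 - G²)
q(275)/p(-39) = 275/(3 - 1*(-39)²) = 275/(3 - 1*1521) = 275/(3 - 1521) = 275/(-1518) = 275*(-1/1518) = -25/138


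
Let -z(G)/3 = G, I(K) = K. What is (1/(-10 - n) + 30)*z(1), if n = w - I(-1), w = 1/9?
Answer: -8973/100 ≈ -89.730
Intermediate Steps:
w = ⅑ ≈ 0.11111
z(G) = -3*G
n = 10/9 (n = ⅑ - 1*(-1) = ⅑ + 1 = 10/9 ≈ 1.1111)
(1/(-10 - n) + 30)*z(1) = (1/(-10 - 1*10/9) + 30)*(-3*1) = (1/(-10 - 10/9) + 30)*(-3) = (1/(-100/9) + 30)*(-3) = (-9/100 + 30)*(-3) = (2991/100)*(-3) = -8973/100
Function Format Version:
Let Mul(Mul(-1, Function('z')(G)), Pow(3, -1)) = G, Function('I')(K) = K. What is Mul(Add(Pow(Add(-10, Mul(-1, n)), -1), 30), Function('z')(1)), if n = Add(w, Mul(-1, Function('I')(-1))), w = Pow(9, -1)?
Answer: Rational(-8973, 100) ≈ -89.730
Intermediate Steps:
w = Rational(1, 9) ≈ 0.11111
Function('z')(G) = Mul(-3, G)
n = Rational(10, 9) (n = Add(Rational(1, 9), Mul(-1, -1)) = Add(Rational(1, 9), 1) = Rational(10, 9) ≈ 1.1111)
Mul(Add(Pow(Add(-10, Mul(-1, n)), -1), 30), Function('z')(1)) = Mul(Add(Pow(Add(-10, Mul(-1, Rational(10, 9))), -1), 30), Mul(-3, 1)) = Mul(Add(Pow(Add(-10, Rational(-10, 9)), -1), 30), -3) = Mul(Add(Pow(Rational(-100, 9), -1), 30), -3) = Mul(Add(Rational(-9, 100), 30), -3) = Mul(Rational(2991, 100), -3) = Rational(-8973, 100)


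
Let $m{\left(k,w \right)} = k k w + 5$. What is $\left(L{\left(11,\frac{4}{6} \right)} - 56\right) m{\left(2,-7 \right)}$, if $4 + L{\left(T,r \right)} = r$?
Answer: $\frac{4094}{3} \approx 1364.7$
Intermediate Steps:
$L{\left(T,r \right)} = -4 + r$
$m{\left(k,w \right)} = 5 + w k^{2}$ ($m{\left(k,w \right)} = k^{2} w + 5 = w k^{2} + 5 = 5 + w k^{2}$)
$\left(L{\left(11,\frac{4}{6} \right)} - 56\right) m{\left(2,-7 \right)} = \left(\left(-4 + \frac{4}{6}\right) - 56\right) \left(5 - 7 \cdot 2^{2}\right) = \left(\left(-4 + 4 \cdot \frac{1}{6}\right) + \left(-66 + 10\right)\right) \left(5 - 28\right) = \left(\left(-4 + \frac{2}{3}\right) - 56\right) \left(5 - 28\right) = \left(- \frac{10}{3} - 56\right) \left(-23\right) = \left(- \frac{178}{3}\right) \left(-23\right) = \frac{4094}{3}$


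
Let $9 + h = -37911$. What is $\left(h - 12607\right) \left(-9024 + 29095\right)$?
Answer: $-1014127417$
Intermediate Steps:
$h = -37920$ ($h = -9 - 37911 = -37920$)
$\left(h - 12607\right) \left(-9024 + 29095\right) = \left(-37920 - 12607\right) \left(-9024 + 29095\right) = \left(-37920 + \left(-16615 + 4008\right)\right) 20071 = \left(-37920 - 12607\right) 20071 = \left(-50527\right) 20071 = -1014127417$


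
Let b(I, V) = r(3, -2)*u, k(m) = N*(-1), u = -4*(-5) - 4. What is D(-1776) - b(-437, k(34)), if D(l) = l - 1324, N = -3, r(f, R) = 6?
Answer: -3196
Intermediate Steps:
u = 16 (u = 20 - 4 = 16)
k(m) = 3 (k(m) = -3*(-1) = 3)
D(l) = -1324 + l
b(I, V) = 96 (b(I, V) = 6*16 = 96)
D(-1776) - b(-437, k(34)) = (-1324 - 1776) - 1*96 = -3100 - 96 = -3196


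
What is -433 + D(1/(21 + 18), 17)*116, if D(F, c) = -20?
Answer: -2753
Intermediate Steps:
-433 + D(1/(21 + 18), 17)*116 = -433 - 20*116 = -433 - 2320 = -2753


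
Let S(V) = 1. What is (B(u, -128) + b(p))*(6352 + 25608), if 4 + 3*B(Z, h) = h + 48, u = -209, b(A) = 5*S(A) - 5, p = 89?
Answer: -894880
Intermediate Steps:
b(A) = 0 (b(A) = 5*1 - 5 = 5 - 5 = 0)
B(Z, h) = 44/3 + h/3 (B(Z, h) = -4/3 + (h + 48)/3 = -4/3 + (48 + h)/3 = -4/3 + (16 + h/3) = 44/3 + h/3)
(B(u, -128) + b(p))*(6352 + 25608) = ((44/3 + (⅓)*(-128)) + 0)*(6352 + 25608) = ((44/3 - 128/3) + 0)*31960 = (-28 + 0)*31960 = -28*31960 = -894880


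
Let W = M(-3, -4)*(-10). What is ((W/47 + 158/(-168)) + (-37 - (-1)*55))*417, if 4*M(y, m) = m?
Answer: 9478549/1316 ≈ 7202.5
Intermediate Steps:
M(y, m) = m/4
W = 10 (W = ((¼)*(-4))*(-10) = -1*(-10) = 10)
((W/47 + 158/(-168)) + (-37 - (-1)*55))*417 = ((10/47 + 158/(-168)) + (-37 - (-1)*55))*417 = ((10*(1/47) + 158*(-1/168)) + (-37 - 1*(-55)))*417 = ((10/47 - 79/84) + (-37 + 55))*417 = (-2873/3948 + 18)*417 = (68191/3948)*417 = 9478549/1316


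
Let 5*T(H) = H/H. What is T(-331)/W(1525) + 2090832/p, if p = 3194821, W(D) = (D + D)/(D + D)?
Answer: 13648981/15974105 ≈ 0.85444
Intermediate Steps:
W(D) = 1 (W(D) = (2*D)/((2*D)) = (2*D)*(1/(2*D)) = 1)
T(H) = ⅕ (T(H) = (H/H)/5 = (⅕)*1 = ⅕)
T(-331)/W(1525) + 2090832/p = (⅕)/1 + 2090832/3194821 = (⅕)*1 + 2090832*(1/3194821) = ⅕ + 2090832/3194821 = 13648981/15974105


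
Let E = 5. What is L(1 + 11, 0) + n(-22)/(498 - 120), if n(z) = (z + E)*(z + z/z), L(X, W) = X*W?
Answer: 17/18 ≈ 0.94444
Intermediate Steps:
L(X, W) = W*X
n(z) = (1 + z)*(5 + z) (n(z) = (z + 5)*(z + z/z) = (5 + z)*(z + 1) = (5 + z)*(1 + z) = (1 + z)*(5 + z))
L(1 + 11, 0) + n(-22)/(498 - 120) = 0*(1 + 11) + (5 + (-22)² + 6*(-22))/(498 - 120) = 0*12 + (5 + 484 - 132)/378 = 0 + 357*(1/378) = 0 + 17/18 = 17/18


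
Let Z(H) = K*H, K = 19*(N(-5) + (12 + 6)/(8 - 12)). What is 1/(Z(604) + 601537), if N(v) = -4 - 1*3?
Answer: 1/469563 ≈ 2.1296e-6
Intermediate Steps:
N(v) = -7 (N(v) = -4 - 3 = -7)
K = -437/2 (K = 19*(-7 + (12 + 6)/(8 - 12)) = 19*(-7 + 18/(-4)) = 19*(-7 + 18*(-1/4)) = 19*(-7 - 9/2) = 19*(-23/2) = -437/2 ≈ -218.50)
Z(H) = -437*H/2
1/(Z(604) + 601537) = 1/(-437/2*604 + 601537) = 1/(-131974 + 601537) = 1/469563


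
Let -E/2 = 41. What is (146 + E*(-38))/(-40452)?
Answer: -1631/20226 ≈ -0.080639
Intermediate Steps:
E = -82 (E = -2*41 = -82)
(146 + E*(-38))/(-40452) = (146 - 82*(-38))/(-40452) = (146 + 3116)*(-1/40452) = 3262*(-1/40452) = -1631/20226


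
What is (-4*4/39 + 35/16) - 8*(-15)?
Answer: 75989/624 ≈ 121.78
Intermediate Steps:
(-4*4/39 + 35/16) - 8*(-15) = (-16*1/39 + 35*(1/16)) + 120 = (-16/39 + 35/16) + 120 = 1109/624 + 120 = 75989/624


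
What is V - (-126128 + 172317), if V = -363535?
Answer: -409724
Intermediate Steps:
V - (-126128 + 172317) = -363535 - (-126128 + 172317) = -363535 - 1*46189 = -363535 - 46189 = -409724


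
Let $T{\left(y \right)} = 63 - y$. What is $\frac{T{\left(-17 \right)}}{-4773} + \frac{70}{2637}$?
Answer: $\frac{41050}{4195467} \approx 0.0097844$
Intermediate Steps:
$\frac{T{\left(-17 \right)}}{-4773} + \frac{70}{2637} = \frac{63 - -17}{-4773} + \frac{70}{2637} = \left(63 + 17\right) \left(- \frac{1}{4773}\right) + 70 \cdot \frac{1}{2637} = 80 \left(- \frac{1}{4773}\right) + \frac{70}{2637} = - \frac{80}{4773} + \frac{70}{2637} = \frac{41050}{4195467}$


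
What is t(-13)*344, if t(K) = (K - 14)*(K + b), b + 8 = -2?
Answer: 213624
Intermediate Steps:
b = -10 (b = -8 - 2 = -10)
t(K) = (-14 + K)*(-10 + K) (t(K) = (K - 14)*(K - 10) = (-14 + K)*(-10 + K))
t(-13)*344 = (140 + (-13)² - 24*(-13))*344 = (140 + 169 + 312)*344 = 621*344 = 213624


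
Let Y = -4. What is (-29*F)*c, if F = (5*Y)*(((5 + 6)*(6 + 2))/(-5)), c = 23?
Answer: -234784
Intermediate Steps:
F = 352 (F = (5*(-4))*(((5 + 6)*(6 + 2))/(-5)) = -20*11*8*(-1)/5 = -1760*(-1)/5 = -20*(-88/5) = 352)
(-29*F)*c = -29*352*23 = -10208*23 = -234784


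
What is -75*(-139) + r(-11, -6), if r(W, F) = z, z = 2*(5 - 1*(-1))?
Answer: 10437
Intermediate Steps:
z = 12 (z = 2*(5 + 1) = 2*6 = 12)
r(W, F) = 12
-75*(-139) + r(-11, -6) = -75*(-139) + 12 = 10425 + 12 = 10437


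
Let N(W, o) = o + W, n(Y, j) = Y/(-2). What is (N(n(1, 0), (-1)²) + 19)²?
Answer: 1521/4 ≈ 380.25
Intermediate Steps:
n(Y, j) = -Y/2 (n(Y, j) = Y*(-½) = -Y/2)
N(W, o) = W + o
(N(n(1, 0), (-1)²) + 19)² = ((-½*1 + (-1)²) + 19)² = ((-½ + 1) + 19)² = (½ + 19)² = (39/2)² = 1521/4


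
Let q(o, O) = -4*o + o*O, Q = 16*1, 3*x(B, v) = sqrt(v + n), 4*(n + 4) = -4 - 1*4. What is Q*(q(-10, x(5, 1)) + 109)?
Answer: 2384 - 160*I*sqrt(5)/3 ≈ 2384.0 - 119.26*I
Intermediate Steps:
n = -6 (n = -4 + (-4 - 1*4)/4 = -4 + (-4 - 4)/4 = -4 + (1/4)*(-8) = -4 - 2 = -6)
x(B, v) = sqrt(-6 + v)/3 (x(B, v) = sqrt(v - 6)/3 = sqrt(-6 + v)/3)
Q = 16
q(o, O) = -4*o + O*o
Q*(q(-10, x(5, 1)) + 109) = 16*(-10*(-4 + sqrt(-6 + 1)/3) + 109) = 16*(-10*(-4 + sqrt(-5)/3) + 109) = 16*(-10*(-4 + (I*sqrt(5))/3) + 109) = 16*(-10*(-4 + I*sqrt(5)/3) + 109) = 16*((40 - 10*I*sqrt(5)/3) + 109) = 16*(149 - 10*I*sqrt(5)/3) = 2384 - 160*I*sqrt(5)/3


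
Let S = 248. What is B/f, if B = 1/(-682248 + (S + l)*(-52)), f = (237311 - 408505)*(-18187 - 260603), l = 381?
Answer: -1/34122830315188560 ≈ -2.9306e-17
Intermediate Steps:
f = 47727175260 (f = -171194*(-278790) = 47727175260)
B = -1/714956 (B = 1/(-682248 + (248 + 381)*(-52)) = 1/(-682248 + 629*(-52)) = 1/(-682248 - 32708) = 1/(-714956) = -1/714956 ≈ -1.3987e-6)
B/f = -1/714956/47727175260 = -1/714956*1/47727175260 = -1/34122830315188560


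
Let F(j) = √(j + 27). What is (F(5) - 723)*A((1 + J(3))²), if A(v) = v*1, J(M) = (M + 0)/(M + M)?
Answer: -6507/4 + 9*√2 ≈ -1614.0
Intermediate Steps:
J(M) = ½ (J(M) = M/((2*M)) = M*(1/(2*M)) = ½)
F(j) = √(27 + j)
A(v) = v
(F(5) - 723)*A((1 + J(3))²) = (√(27 + 5) - 723)*(1 + ½)² = (√32 - 723)*(3/2)² = (4*√2 - 723)*(9/4) = (-723 + 4*√2)*(9/4) = -6507/4 + 9*√2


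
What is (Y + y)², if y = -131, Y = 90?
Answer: 1681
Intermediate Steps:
(Y + y)² = (90 - 131)² = (-41)² = 1681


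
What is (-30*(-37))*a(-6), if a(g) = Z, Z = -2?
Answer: -2220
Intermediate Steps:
a(g) = -2
(-30*(-37))*a(-6) = -30*(-37)*(-2) = 1110*(-2) = -2220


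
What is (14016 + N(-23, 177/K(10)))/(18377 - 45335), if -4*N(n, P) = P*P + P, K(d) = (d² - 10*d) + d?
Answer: -1857767/3594400 ≈ -0.51685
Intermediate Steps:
K(d) = d² - 9*d
N(n, P) = -P/4 - P²/4 (N(n, P) = -(P*P + P)/4 = -(P² + P)/4 = -(P + P²)/4 = -P/4 - P²/4)
(14016 + N(-23, 177/K(10)))/(18377 - 45335) = (14016 - 177/((10*(-9 + 10)))*(1 + 177/((10*(-9 + 10))))/4)/(18377 - 45335) = (14016 - 177/((10*1))*(1 + 177/((10*1)))/4)/(-26958) = (14016 - 177/10*(1 + 177/10)/4)*(-1/26958) = (14016 - 177*(⅒)*(1 + 177*(⅒))/4)*(-1/26958) = (14016 - ¼*177/10*(1 + 177/10))*(-1/26958) = (14016 - ¼*177/10*187/10)*(-1/26958) = (14016 - 33099/400)*(-1/26958) = (5573301/400)*(-1/26958) = -1857767/3594400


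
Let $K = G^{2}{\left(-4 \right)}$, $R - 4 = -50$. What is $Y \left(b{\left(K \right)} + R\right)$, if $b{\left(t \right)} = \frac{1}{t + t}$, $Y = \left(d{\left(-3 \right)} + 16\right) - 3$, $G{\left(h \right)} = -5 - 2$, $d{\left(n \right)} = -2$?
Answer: $- \frac{49577}{98} \approx -505.89$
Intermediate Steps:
$R = -46$ ($R = 4 - 50 = -46$)
$G{\left(h \right)} = -7$ ($G{\left(h \right)} = -5 - 2 = -7$)
$K = 49$ ($K = \left(-7\right)^{2} = 49$)
$Y = 11$ ($Y = \left(-2 + 16\right) - 3 = 14 - 3 = 11$)
$b{\left(t \right)} = \frac{1}{2 t}$
$Y \left(b{\left(K \right)} + R\right) = 11 \left(\frac{1}{2 \cdot 49} - 46\right) = 11 \left(\frac{1}{2} \cdot \frac{1}{49} - 46\right) = 11 \left(\frac{1}{98} - 46\right) = 11 \left(- \frac{4507}{98}\right) = - \frac{49577}{98}$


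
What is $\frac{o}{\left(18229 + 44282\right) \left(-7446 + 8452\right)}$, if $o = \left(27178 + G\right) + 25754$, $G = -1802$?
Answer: $\frac{25565}{31443033} \approx 0.00081306$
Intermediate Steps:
$o = 51130$ ($o = \left(27178 - 1802\right) + 25754 = 25376 + 25754 = 51130$)
$\frac{o}{\left(18229 + 44282\right) \left(-7446 + 8452\right)} = \frac{51130}{\left(18229 + 44282\right) \left(-7446 + 8452\right)} = \frac{51130}{62511 \cdot 1006} = \frac{51130}{62886066} = 51130 \cdot \frac{1}{62886066} = \frac{25565}{31443033}$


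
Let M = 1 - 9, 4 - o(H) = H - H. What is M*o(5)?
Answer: -32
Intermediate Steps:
o(H) = 4 (o(H) = 4 - (H - H) = 4 - 1*0 = 4 + 0 = 4)
M = -8
M*o(5) = -8*4 = -32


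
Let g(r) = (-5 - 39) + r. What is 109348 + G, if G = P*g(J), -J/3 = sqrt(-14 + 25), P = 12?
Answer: 108820 - 36*sqrt(11) ≈ 1.0870e+5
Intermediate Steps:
J = -3*sqrt(11) (J = -3*sqrt(-14 + 25) = -3*sqrt(11) ≈ -9.9499)
g(r) = -44 + r
G = -528 - 36*sqrt(11) (G = 12*(-44 - 3*sqrt(11)) = -528 - 36*sqrt(11) ≈ -647.40)
109348 + G = 109348 + (-528 - 36*sqrt(11)) = 108820 - 36*sqrt(11)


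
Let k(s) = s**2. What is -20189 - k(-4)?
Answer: -20205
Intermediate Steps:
-20189 - k(-4) = -20189 - 1*(-4)**2 = -20189 - 1*16 = -20189 - 16 = -20205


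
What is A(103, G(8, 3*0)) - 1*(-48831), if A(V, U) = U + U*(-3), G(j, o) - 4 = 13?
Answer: 48797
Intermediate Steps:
G(j, o) = 17 (G(j, o) = 4 + 13 = 17)
A(V, U) = -2*U (A(V, U) = U - 3*U = -2*U)
A(103, G(8, 3*0)) - 1*(-48831) = -2*17 - 1*(-48831) = -34 + 48831 = 48797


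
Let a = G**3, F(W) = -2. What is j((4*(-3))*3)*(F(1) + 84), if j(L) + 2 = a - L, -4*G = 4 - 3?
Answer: 89175/32 ≈ 2786.7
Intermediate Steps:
G = -1/4 (G = -(4 - 3)/4 = -1/4*1 = -1/4 ≈ -0.25000)
a = -1/64 (a = (-1/4)**3 = -1/64 ≈ -0.015625)
j(L) = -129/64 - L (j(L) = -2 + (-1/64 - L) = -129/64 - L)
j((4*(-3))*3)*(F(1) + 84) = (-129/64 - 4*(-3)*3)*(-2 + 84) = (-129/64 - (-12)*3)*82 = (-129/64 - 1*(-36))*82 = (-129/64 + 36)*82 = (2175/64)*82 = 89175/32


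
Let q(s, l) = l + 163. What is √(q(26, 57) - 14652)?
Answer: 4*I*√902 ≈ 120.13*I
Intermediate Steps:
q(s, l) = 163 + l
√(q(26, 57) - 14652) = √((163 + 57) - 14652) = √(220 - 14652) = √(-14432) = 4*I*√902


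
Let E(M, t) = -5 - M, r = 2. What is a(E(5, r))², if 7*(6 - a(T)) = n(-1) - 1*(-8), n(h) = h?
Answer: 25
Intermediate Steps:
a(T) = 5 (a(T) = 6 - (-1 - 1*(-8))/7 = 6 - (-1 + 8)/7 = 6 - ⅐*7 = 6 - 1 = 5)
a(E(5, r))² = 5² = 25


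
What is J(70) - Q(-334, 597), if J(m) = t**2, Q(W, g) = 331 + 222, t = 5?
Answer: -528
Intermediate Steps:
Q(W, g) = 553
J(m) = 25 (J(m) = 5**2 = 25)
J(70) - Q(-334, 597) = 25 - 1*553 = 25 - 553 = -528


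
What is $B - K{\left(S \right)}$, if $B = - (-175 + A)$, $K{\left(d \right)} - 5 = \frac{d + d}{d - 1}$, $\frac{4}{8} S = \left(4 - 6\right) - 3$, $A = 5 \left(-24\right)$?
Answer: $\frac{3170}{11} \approx 288.18$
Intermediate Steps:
$A = -120$
$S = -10$ ($S = 2 \left(\left(4 - 6\right) - 3\right) = 2 \left(-2 - 3\right) = 2 \left(-5\right) = -10$)
$K{\left(d \right)} = 5 + \frac{2 d}{-1 + d}$ ($K{\left(d \right)} = 5 + \frac{d + d}{d - 1} = 5 + \frac{2 d}{-1 + d}$)
$B = 295$ ($B = - (-175 - 120) = \left(-1\right) \left(-295\right) = 295$)
$B - K{\left(S \right)} = 295 - \frac{-5 + 7 \left(-10\right)}{-1 - 10} = 295 - \frac{-5 - 70}{-11} = 295 - \left(- \frac{1}{11}\right) \left(-75\right) = 295 - \frac{75}{11} = \frac{3170}{11}$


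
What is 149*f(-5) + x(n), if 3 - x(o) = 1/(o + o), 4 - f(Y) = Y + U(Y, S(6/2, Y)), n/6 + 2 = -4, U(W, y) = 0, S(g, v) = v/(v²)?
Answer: 96769/72 ≈ 1344.0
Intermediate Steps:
S(g, v) = 1/v (S(g, v) = v/v² = 1/v)
n = -36 (n = -12 + 6*(-4) = -12 - 24 = -36)
f(Y) = 4 - Y (f(Y) = 4 - (Y + 0) = 4 - Y)
x(o) = 3 - 1/(2*o) (x(o) = 3 - 1/(o + o) = 3 - 1/(2*o))
149*f(-5) + x(n) = 149*(4 - 1*(-5)) + (3 - ½/(-36)) = 149*(4 + 5) + (3 - ½*(-1/36)) = 149*9 + (3 + 1/72) = 1341 + 217/72 = 96769/72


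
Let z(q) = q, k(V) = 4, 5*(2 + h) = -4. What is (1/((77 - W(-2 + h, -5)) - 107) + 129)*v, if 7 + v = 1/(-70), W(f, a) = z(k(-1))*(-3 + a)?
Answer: -18167/20 ≈ -908.35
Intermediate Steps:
h = -14/5 (h = -2 + (1/5)*(-4) = -2 - 4/5 = -14/5 ≈ -2.8000)
W(f, a) = -12 + 4*a (W(f, a) = 4*(-3 + a) = -12 + 4*a)
v = -491/70 (v = -7 + 1/(-70) = -7 - 1/70 = -491/70 ≈ -7.0143)
(1/((77 - W(-2 + h, -5)) - 107) + 129)*v = (1/((77 - (-12 + 4*(-5))) - 107) + 129)*(-491/70) = (1/((77 - (-12 - 20)) - 107) + 129)*(-491/70) = (1/((77 - 1*(-32)) - 107) + 129)*(-491/70) = (1/((77 + 32) - 107) + 129)*(-491/70) = (1/(109 - 107) + 129)*(-491/70) = (1/2 + 129)*(-491/70) = (259/2)*(-491/70) = -18167/20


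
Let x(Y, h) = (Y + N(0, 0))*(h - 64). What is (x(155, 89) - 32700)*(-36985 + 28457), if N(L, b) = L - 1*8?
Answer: 247525200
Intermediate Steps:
N(L, b) = -8 + L (N(L, b) = L - 8 = -8 + L)
x(Y, h) = (-64 + h)*(-8 + Y) (x(Y, h) = (Y + (-8 + 0))*(h - 64) = (Y - 8)*(-64 + h) = (-8 + Y)*(-64 + h) = (-64 + h)*(-8 + Y))
(x(155, 89) - 32700)*(-36985 + 28457) = ((512 - 64*155 - 8*89 + 155*89) - 32700)*(-36985 + 28457) = ((512 - 9920 - 712 + 13795) - 32700)*(-8528) = (3675 - 32700)*(-8528) = -29025*(-8528) = 247525200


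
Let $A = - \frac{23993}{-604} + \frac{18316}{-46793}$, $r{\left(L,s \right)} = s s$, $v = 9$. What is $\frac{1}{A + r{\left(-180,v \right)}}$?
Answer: $\frac{28262972}{3400942317} \approx 0.0083103$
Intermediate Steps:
$r{\left(L,s \right)} = s^{2}$
$A = \frac{1111641585}{28262972}$ ($A = \left(-23993\right) \left(- \frac{1}{604}\right) + 18316 \left(- \frac{1}{46793}\right) = \frac{23993}{604} - \frac{18316}{46793} = \frac{1111641585}{28262972} \approx 39.332$)
$\frac{1}{A + r{\left(-180,v \right)}} = \frac{1}{\frac{1111641585}{28262972} + 9^{2}} = \frac{1}{\frac{1111641585}{28262972} + 81} = \frac{1}{\frac{3400942317}{28262972}} = \frac{28262972}{3400942317}$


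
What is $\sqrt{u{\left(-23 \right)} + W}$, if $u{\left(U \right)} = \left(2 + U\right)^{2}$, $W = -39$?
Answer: $\sqrt{402} \approx 20.05$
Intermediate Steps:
$\sqrt{u{\left(-23 \right)} + W} = \sqrt{\left(2 - 23\right)^{2} - 39} = \sqrt{\left(-21\right)^{2} - 39} = \sqrt{441 - 39} = \sqrt{402}$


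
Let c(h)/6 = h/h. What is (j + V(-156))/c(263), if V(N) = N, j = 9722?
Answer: 4783/3 ≈ 1594.3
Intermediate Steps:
c(h) = 6 (c(h) = 6*(h/h) = 6*1 = 6)
(j + V(-156))/c(263) = (9722 - 156)/6 = 9566*(⅙) = 4783/3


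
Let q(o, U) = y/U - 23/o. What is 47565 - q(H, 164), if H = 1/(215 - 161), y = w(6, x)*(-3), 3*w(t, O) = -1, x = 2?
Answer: 8004347/164 ≈ 48807.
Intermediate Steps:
w(t, O) = -⅓ (w(t, O) = (⅓)*(-1) = -⅓)
y = 1 (y = -⅓*(-3) = 1)
H = 1/54 ≈ 0.018519
q(o, U) = 1/U - 23/o
47565 - q(H, 164) = 47565 - (1/164 - 23/1/54) = 47565 - (1/164 - 23*54) = 47565 - (1/164 - 1242) = 47565 - 1*(-203687/164) = 47565 + 203687/164 = 8004347/164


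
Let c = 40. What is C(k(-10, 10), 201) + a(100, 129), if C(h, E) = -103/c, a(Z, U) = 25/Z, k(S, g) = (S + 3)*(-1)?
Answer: -93/40 ≈ -2.3250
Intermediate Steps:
k(S, g) = -3 - S (k(S, g) = (3 + S)*(-1) = -3 - S)
C(h, E) = -103/40
C(k(-10, 10), 201) + a(100, 129) = -103/40 + 25/100 = -103/40 + 25*(1/100) = -103/40 + ¼ = -93/40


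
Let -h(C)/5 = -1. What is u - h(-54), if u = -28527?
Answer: -28532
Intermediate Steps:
h(C) = 5 (h(C) = -5*(-1) = 5)
u - h(-54) = -28527 - 1*5 = -28527 - 5 = -28532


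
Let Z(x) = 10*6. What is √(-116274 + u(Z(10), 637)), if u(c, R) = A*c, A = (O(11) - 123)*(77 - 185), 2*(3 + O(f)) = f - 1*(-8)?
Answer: √638646 ≈ 799.15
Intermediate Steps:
Z(x) = 60
O(f) = 1 + f/2 (O(f) = -3 + (f - 1*(-8))/2 = -3 + (f + 8)/2 = -3 + (8 + f)/2 = -3 + (4 + f/2) = 1 + f/2)
A = 12582 (A = ((1 + (½)*11) - 123)*(77 - 185) = ((1 + 11/2) - 123)*(-108) = (13/2 - 123)*(-108) = -233/2*(-108) = 12582)
u(c, R) = 12582*c
√(-116274 + u(Z(10), 637)) = √(-116274 + 12582*60) = √(-116274 + 754920) = √638646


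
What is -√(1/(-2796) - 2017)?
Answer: -I*√3942033567/1398 ≈ -44.911*I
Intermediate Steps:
-√(1/(-2796) - 2017) = -√(-1/2796 - 2017) = -√(-5639533/2796) = -I*√3942033567/1398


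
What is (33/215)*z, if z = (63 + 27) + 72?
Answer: 5346/215 ≈ 24.865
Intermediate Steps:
z = 162 (z = 90 + 72 = 162)
(33/215)*z = (33/215)*162 = 5346/215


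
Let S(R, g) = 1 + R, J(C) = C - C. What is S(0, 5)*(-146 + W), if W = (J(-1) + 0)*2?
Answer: -146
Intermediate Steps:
J(C) = 0
W = 0 (W = (0 + 0)*2 = 0*2 = 0)
S(0, 5)*(-146 + W) = (1 + 0)*(-146 + 0) = 1*(-146) = -146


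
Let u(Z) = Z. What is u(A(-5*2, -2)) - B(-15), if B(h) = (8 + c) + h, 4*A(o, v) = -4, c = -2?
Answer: 8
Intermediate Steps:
A(o, v) = -1 (A(o, v) = (¼)*(-4) = -1)
B(h) = 6 + h (B(h) = (8 - 2) + h = 6 + h)
u(A(-5*2, -2)) - B(-15) = -1 - (6 - 15) = -1 - 1*(-9) = -1 + 9 = 8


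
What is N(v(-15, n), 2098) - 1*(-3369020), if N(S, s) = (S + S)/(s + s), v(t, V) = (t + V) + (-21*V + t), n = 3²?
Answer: 3534101875/1049 ≈ 3.3690e+6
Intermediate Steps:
n = 9
v(t, V) = -20*V + 2*t (v(t, V) = (V + t) + (t - 21*V) = -20*V + 2*t)
N(S, s) = S/s (N(S, s) = (2*S)/((2*s)) = (2*S)*(1/(2*s)) = S/s)
N(v(-15, n), 2098) - 1*(-3369020) = (-20*9 + 2*(-15))/2098 - 1*(-3369020) = (-180 - 30)*(1/2098) + 3369020 = -210*1/2098 + 3369020 = -105/1049 + 3369020 = 3534101875/1049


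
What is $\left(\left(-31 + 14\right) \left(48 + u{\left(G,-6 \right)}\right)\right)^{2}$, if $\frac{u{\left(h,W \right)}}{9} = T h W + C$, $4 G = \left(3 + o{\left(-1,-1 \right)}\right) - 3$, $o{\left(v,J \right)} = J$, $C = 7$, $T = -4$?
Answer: $938961$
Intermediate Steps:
$G = - \frac{1}{4}$ ($G = \frac{\left(3 - 1\right) - 3}{4} = \frac{2 - 3}{4} = \frac{1}{4} \left(-1\right) = - \frac{1}{4} \approx -0.25$)
$u{\left(h,W \right)} = 63 - 36 W h$ ($u{\left(h,W \right)} = 9 \left(- 4 h W + 7\right) = 9 \left(- 4 W h + 7\right) = 9 \left(7 - 4 W h\right) = 63 - 36 W h$)
$\left(\left(-31 + 14\right) \left(48 + u{\left(G,-6 \right)}\right)\right)^{2} = \left(\left(-31 + 14\right) \left(48 + \left(63 - \left(-216\right) \left(- \frac{1}{4}\right)\right)\right)\right)^{2} = \left(- 17 \left(48 + \left(63 - 54\right)\right)\right)^{2} = \left(- 17 \left(48 + 9\right)\right)^{2} = \left(\left(-17\right) 57\right)^{2} = \left(-969\right)^{2} = 938961$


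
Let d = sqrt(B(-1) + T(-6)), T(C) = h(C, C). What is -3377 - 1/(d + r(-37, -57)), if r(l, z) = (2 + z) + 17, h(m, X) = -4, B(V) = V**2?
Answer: -4886481/1447 + I*sqrt(3)/1447 ≈ -3377.0 + 0.001197*I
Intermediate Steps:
T(C) = -4
r(l, z) = 19 + z
d = I*sqrt(3) (d = sqrt((-1)**2 - 4) = sqrt(1 - 4) = sqrt(-3) = I*sqrt(3) ≈ 1.732*I)
-3377 - 1/(d + r(-37, -57)) = -3377 - 1/(I*sqrt(3) + (19 - 57)) = -3377 - 1/(I*sqrt(3) - 38) = -3377 - 1/(-38 + I*sqrt(3))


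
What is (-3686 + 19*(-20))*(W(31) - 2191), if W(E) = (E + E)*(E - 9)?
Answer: 3362582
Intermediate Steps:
W(E) = 2*E*(-9 + E) (W(E) = (2*E)*(-9 + E) = 2*E*(-9 + E))
(-3686 + 19*(-20))*(W(31) - 2191) = (-3686 + 19*(-20))*(2*31*(-9 + 31) - 2191) = (-3686 - 380)*(2*31*22 - 2191) = -4066*(1364 - 2191) = -4066*(-827) = 3362582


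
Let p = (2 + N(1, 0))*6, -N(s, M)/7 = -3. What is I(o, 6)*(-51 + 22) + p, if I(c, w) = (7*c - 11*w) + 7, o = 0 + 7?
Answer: 428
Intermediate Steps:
N(s, M) = 21 (N(s, M) = -7*(-3) = 21)
o = 7
I(c, w) = 7 - 11*w + 7*c (I(c, w) = (-11*w + 7*c) + 7 = 7 - 11*w + 7*c)
p = 138 (p = (2 + 21)*6 = 23*6 = 138)
I(o, 6)*(-51 + 22) + p = (7 - 11*6 + 7*7)*(-51 + 22) + 138 = (7 - 66 + 49)*(-29) + 138 = -10*(-29) + 138 = 290 + 138 = 428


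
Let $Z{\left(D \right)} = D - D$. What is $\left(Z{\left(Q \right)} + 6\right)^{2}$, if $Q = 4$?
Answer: $36$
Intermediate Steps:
$Z{\left(D \right)} = 0$
$\left(Z{\left(Q \right)} + 6\right)^{2} = \left(0 + 6\right)^{2} = 6^{2} = 36$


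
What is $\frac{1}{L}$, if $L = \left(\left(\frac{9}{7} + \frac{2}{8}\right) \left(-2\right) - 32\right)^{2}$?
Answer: $\frac{196}{241081} \approx 0.000813$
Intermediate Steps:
$L = \frac{241081}{196}$ ($L = \left(\left(9 \cdot \frac{1}{7} + 2 \cdot \frac{1}{8}\right) \left(-2\right) - 32\right)^{2} = \left(\left(\frac{9}{7} + \frac{1}{4}\right) \left(-2\right) - 32\right)^{2} = \left(\frac{43}{28} \left(-2\right) - 32\right)^{2} = \left(- \frac{43}{14} - 32\right)^{2} = \left(- \frac{491}{14}\right)^{2} = \frac{241081}{196} \approx 1230.0$)
$\frac{1}{L} = \frac{1}{\frac{241081}{196}} = \frac{196}{241081}$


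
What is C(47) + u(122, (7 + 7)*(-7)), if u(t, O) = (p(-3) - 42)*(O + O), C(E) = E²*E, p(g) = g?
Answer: 112643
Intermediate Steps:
C(E) = E³
u(t, O) = -90*O (u(t, O) = (-3 - 42)*(O + O) = -90*O)
C(47) + u(122, (7 + 7)*(-7)) = 47³ - 90*(7 + 7)*(-7) = 103823 - 1260*(-7) = 103823 - 90*(-98) = 103823 + 8820 = 112643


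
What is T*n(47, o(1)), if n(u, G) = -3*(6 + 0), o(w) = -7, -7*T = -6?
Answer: -108/7 ≈ -15.429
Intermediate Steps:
T = 6/7 (T = -1/7*(-6) = 6/7 ≈ 0.85714)
n(u, G) = -18 (n(u, G) = -3*6 = -18)
T*n(47, o(1)) = (6/7)*(-18) = -108/7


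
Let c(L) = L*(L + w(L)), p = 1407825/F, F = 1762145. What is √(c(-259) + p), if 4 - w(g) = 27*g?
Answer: I*√216757357120279437/352429 ≈ 1321.0*I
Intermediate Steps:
p = 281565/352429 (p = 1407825/1762145 = 1407825*(1/1762145) = 281565/352429 ≈ 0.79893)
w(g) = 4 - 27*g
c(L) = L*(4 - 26*L) (c(L) = L*(L + (4 - 27*L)) = L*(4 - 26*L))
√(c(-259) + p) = √(2*(-259)*(2 - 13*(-259)) + 281565/352429) = √(2*(-259)*(2 + 3367) + 281565/352429) = √(2*(-259)*3369 + 281565/352429) = √(-1745142 + 281565/352429) = √(-615038368353/352429) = I*√216757357120279437/352429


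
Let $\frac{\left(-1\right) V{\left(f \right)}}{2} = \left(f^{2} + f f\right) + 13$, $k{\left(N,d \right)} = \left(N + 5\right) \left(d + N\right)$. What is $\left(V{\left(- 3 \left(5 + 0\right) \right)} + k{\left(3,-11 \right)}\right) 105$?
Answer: $-103950$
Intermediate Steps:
$k{\left(N,d \right)} = \left(5 + N\right) \left(N + d\right)$
$V{\left(f \right)} = -26 - 4 f^{2}$ ($V{\left(f \right)} = - 2 \left(\left(f^{2} + f f\right) + 13\right) = - 2 \left(\left(f^{2} + f^{2}\right) + 13\right) = - 2 \left(2 f^{2} + 13\right) = - 2 \left(13 + 2 f^{2}\right) = -26 - 4 f^{2}$)
$\left(V{\left(- 3 \left(5 + 0\right) \right)} + k{\left(3,-11 \right)}\right) 105 = \left(\left(-26 - 4 \left(- 3 \left(5 + 0\right)\right)^{2}\right) + \left(3^{2} + 5 \cdot 3 + 5 \left(-11\right) + 3 \left(-11\right)\right)\right) 105 = \left(\left(-26 - 4 \left(\left(-3\right) 5\right)^{2}\right) + \left(9 + 15 - 55 - 33\right)\right) 105 = \left(\left(-26 - 4 \left(-15\right)^{2}\right) - 64\right) 105 = \left(\left(-26 - 900\right) - 64\right) 105 = \left(-926 - 64\right) 105 = \left(-990\right) 105 = -103950$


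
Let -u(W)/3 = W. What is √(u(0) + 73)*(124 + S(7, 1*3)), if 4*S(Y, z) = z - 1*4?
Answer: 495*√73/4 ≈ 1057.3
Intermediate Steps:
u(W) = -3*W
S(Y, z) = -1 + z/4 (S(Y, z) = (z - 1*4)/4 = (z - 4)/4 = (-4 + z)/4 = -1 + z/4)
√(u(0) + 73)*(124 + S(7, 1*3)) = √(-3*0 + 73)*(124 + (-1 + (1*3)/4)) = √(0 + 73)*(124 + (-1 + (¼)*3)) = √73*(124 + (-1 + ¾)) = √73*(124 - ¼) = √73*(495/4) = 495*√73/4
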